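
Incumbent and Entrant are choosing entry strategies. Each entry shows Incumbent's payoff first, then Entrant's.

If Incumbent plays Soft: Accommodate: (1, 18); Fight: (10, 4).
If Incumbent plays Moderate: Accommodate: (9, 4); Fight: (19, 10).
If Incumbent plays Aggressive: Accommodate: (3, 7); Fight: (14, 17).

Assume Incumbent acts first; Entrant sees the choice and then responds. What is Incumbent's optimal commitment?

Moderate

Work backward from Entrant's decision.
- Soft: Entrant compares 18, 4 and picks Accommodate; Incumbent would get 1.
- Moderate: Entrant compares 4, 10 and picks Fight; Incumbent would get 19.
- Aggressive: Entrant compares 7, 17 and picks Fight; Incumbent would get 14.
Maximizing over 1, 19, 14, Incumbent chooses Moderate. Subgame-perfect outcome: (Moderate, Fight) with payoffs (19, 10).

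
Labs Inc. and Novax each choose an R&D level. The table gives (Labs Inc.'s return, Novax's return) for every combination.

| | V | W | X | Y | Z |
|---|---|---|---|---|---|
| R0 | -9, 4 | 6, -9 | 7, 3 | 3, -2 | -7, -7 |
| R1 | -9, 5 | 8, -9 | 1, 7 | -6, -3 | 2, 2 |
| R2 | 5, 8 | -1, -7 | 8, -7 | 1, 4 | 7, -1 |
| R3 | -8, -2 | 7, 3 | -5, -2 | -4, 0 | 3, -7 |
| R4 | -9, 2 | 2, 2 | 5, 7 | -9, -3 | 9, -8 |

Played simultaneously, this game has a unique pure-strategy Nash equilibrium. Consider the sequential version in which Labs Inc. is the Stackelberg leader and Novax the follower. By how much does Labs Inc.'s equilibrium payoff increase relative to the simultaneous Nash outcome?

2

Work backward from Novax's decision.
- R0 → Novax plays V (best of 4, -9, 3, -2, -7); Labs Inc. gets -9.
- R1 → Novax plays X (best of 5, -9, 7, -3, 2); Labs Inc. gets 1.
- R2 → Novax plays V (best of 8, -7, -7, 4, -1); Labs Inc. gets 5.
- R3 → Novax plays W (best of -2, 3, -2, 0, -7); Labs Inc. gets 7.
- R4 → Novax plays X (best of 2, 2, 7, -3, -8); Labs Inc. gets 5.
Maximizing over -9, 1, 5, 7, 5, Labs Inc. chooses R3. Subgame-perfect outcome: (R3, W) with payoffs (7, 3).
Under simultaneous play:
Labs Inc.'s best replies: V→R2; W→R1; X→R2; Y→R0; Z→R4.
Novax's best replies: R0→V; R1→X; R2→V; R3→W; R4→X.
The unique mutual best reply is (R2, V), giving (5, 8).
Labs Inc.'s commitment gain: 7 − 5 = 2.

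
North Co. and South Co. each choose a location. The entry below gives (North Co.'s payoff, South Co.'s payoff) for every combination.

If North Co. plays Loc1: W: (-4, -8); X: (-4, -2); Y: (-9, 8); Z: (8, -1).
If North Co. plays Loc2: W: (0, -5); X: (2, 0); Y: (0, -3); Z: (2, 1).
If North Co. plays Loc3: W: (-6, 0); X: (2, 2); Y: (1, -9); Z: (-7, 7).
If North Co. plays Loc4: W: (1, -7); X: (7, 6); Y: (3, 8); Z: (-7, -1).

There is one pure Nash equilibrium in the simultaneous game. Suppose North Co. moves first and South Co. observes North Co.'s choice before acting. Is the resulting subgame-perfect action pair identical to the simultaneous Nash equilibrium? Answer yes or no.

yes

Work backward from South Co.'s decision.
- Loc1: South Co. compares -8, -2, 8, -1 and picks Y; North Co. would get -9.
- Loc2: South Co. compares -5, 0, -3, 1 and picks Z; North Co. would get 2.
- Loc3: South Co. compares 0, 2, -9, 7 and picks Z; North Co. would get -7.
- Loc4: South Co. compares -7, 6, 8, -1 and picks Y; North Co. would get 3.
North Co.'s induced payoffs are -9, 2, -7, 3, so North Co. commits to Loc4. Subgame-perfect outcome: (Loc4, Y) with payoffs (3, 8).
Now find the simultaneous Nash equilibrium.
North Co.'s best replies: W→Loc4; X→Loc4; Y→Loc4; Z→Loc1.
South Co.'s best replies: Loc1→Y; Loc2→Z; Loc3→Z; Loc4→Y.
Only (Loc4, Y) has each player best-responding; Nash payoffs (3, 8).
Sequential outcome (Loc4, Y) coincides with the Nash profile (Loc4, Y).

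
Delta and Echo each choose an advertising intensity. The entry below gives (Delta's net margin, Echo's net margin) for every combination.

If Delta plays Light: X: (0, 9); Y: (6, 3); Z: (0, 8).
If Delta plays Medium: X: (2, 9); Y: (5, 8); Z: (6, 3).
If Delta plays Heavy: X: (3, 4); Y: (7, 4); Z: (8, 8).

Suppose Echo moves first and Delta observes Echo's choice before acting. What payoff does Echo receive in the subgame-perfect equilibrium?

Solve by backward induction (Echo leads).
- X: Delta compares 0, 2, 3 and picks Heavy; Echo would get 4.
- Y: Delta compares 6, 5, 7 and picks Heavy; Echo would get 4.
- Z: Delta compares 0, 6, 8 and picks Heavy; Echo would get 8.
Maximizing over 4, 4, 8, Echo chooses Z. Subgame-perfect outcome: (Heavy, Z) with payoffs (8, 8).

8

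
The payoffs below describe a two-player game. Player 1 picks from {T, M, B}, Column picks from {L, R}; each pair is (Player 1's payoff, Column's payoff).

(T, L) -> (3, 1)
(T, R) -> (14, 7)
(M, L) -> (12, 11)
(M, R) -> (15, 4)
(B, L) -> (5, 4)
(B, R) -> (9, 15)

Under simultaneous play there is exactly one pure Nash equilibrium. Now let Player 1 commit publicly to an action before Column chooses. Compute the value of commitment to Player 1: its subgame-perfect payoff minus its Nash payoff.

Column best-responds to each possible Player 1 move:
- T: BR = R, leader payoff 14.
- M: BR = L, leader payoff 12.
- B: BR = R, leader payoff 9.
Player 1's induced payoffs are 14, 12, 9, so Player 1 commits to T. Subgame-perfect outcome: (T, R) with payoffs (14, 7).
Under simultaneous play:
Player 1's best replies: L→M; R→M.
Column's best replies: T→R; M→L; B→R.
Only (M, L) has each player best-responding; Nash payoffs (12, 11).
Player 1's commitment gain: 14 − 12 = 2.

2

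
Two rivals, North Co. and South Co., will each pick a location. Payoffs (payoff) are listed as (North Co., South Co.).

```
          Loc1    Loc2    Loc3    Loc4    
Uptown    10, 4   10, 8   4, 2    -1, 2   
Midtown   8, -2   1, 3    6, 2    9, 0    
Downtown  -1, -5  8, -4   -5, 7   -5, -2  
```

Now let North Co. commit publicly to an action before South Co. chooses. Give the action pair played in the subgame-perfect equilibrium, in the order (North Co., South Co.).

Backward induction with North Co. moving first.
- Uptown: BR = Loc2, leader payoff 10.
- Midtown: BR = Loc2, leader payoff 1.
- Downtown: BR = Loc3, leader payoff -5.
Maximizing over 10, 1, -5, North Co. chooses Uptown. Subgame-perfect outcome: (Uptown, Loc2) with payoffs (10, 8).

(Uptown, Loc2)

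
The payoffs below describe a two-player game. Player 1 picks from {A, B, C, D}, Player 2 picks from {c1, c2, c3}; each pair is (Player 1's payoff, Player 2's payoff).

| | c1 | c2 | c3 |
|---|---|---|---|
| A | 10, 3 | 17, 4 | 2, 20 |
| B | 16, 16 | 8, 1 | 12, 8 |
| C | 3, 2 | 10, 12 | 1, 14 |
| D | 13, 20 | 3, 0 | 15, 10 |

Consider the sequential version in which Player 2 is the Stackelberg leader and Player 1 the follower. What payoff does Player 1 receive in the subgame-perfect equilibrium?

Solve by backward induction (Player 2 leads).
- c1 → Player 1 plays B (best of 10, 16, 3, 13); Player 2 gets 16.
- c2 → Player 1 plays A (best of 17, 8, 10, 3); Player 2 gets 4.
- c3 → Player 1 plays D (best of 2, 12, 1, 15); Player 2 gets 10.
Among 16, 4, 10, the best is 16 at c1. Subgame-perfect outcome: (B, c1) with payoffs (16, 16).

16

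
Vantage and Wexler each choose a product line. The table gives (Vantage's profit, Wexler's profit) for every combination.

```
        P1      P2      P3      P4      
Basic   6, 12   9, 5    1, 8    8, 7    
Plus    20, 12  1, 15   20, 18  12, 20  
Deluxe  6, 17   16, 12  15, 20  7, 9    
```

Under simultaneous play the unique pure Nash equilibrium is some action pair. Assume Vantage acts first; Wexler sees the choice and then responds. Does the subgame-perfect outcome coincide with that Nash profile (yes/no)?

Solve by backward induction (Vantage leads).
- Basic: BR = P1, leader payoff 6.
- Plus: BR = P4, leader payoff 12.
- Deluxe: BR = P3, leader payoff 15.
Among 6, 12, 15, the best is 15 at Deluxe. Subgame-perfect outcome: (Deluxe, P3) with payoffs (15, 20).
Under simultaneous play:
Vantage's best replies: P1→Plus; P2→Deluxe; P3→Plus; P4→Plus.
Wexler's best replies: Basic→P1; Plus→P4; Deluxe→P3.
The unique mutual best reply is (Plus, P4), giving (12, 20).
Sequential outcome (Deluxe, P3) differs from the Nash profile (Plus, P4).

no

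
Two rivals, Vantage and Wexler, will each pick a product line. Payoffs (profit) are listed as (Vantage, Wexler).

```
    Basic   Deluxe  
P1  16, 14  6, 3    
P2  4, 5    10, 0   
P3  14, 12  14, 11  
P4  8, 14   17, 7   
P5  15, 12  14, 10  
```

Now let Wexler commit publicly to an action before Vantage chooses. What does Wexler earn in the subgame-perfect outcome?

Vantage best-responds to each possible Wexler move:
- Basic → Vantage plays P1 (best of 16, 4, 14, 8, 15); Wexler gets 14.
- Deluxe → Vantage plays P4 (best of 6, 10, 14, 17, 14); Wexler gets 7.
Wexler's induced payoffs are 14, 7, so Wexler commits to Basic. Subgame-perfect outcome: (P1, Basic) with payoffs (16, 14).

14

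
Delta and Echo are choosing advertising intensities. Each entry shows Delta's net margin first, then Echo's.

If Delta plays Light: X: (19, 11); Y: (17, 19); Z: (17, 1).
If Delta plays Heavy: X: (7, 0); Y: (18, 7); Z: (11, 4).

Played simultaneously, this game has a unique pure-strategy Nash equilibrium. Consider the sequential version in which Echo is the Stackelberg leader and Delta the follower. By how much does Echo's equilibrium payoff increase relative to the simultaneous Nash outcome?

Delta best-responds to each possible Echo move:
- X: Delta compares 19, 7 and picks Light; Echo would get 11.
- Y: Delta compares 17, 18 and picks Heavy; Echo would get 7.
- Z: Delta compares 17, 11 and picks Light; Echo would get 1.
Maximizing over 11, 7, 1, Echo chooses X. Subgame-perfect outcome: (Light, X) with payoffs (19, 11).
Under simultaneous play:
Delta's best replies: X→Light; Y→Heavy; Z→Light.
Echo's best replies: Light→Y; Heavy→Y.
The unique mutual best reply is (Heavy, Y), giving (18, 7).
Echo's commitment gain: 11 − 7 = 4.

4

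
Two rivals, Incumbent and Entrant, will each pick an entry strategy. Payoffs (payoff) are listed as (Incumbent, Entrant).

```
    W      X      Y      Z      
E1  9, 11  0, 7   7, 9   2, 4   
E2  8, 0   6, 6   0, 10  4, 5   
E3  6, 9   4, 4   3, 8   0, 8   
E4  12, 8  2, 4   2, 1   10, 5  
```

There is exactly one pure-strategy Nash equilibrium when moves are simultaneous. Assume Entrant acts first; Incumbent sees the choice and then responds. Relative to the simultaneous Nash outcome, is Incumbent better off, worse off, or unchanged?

worse off

Incumbent best-responds to each possible Entrant move:
- W: Incumbent compares 9, 8, 6, 12 and picks E4; Entrant would get 8.
- X: Incumbent compares 0, 6, 4, 2 and picks E2; Entrant would get 6.
- Y: Incumbent compares 7, 0, 3, 2 and picks E1; Entrant would get 9.
- Z: Incumbent compares 2, 4, 0, 10 and picks E4; Entrant would get 5.
Maximizing over 8, 6, 9, 5, Entrant chooses Y. Subgame-perfect outcome: (E1, Y) with payoffs (7, 9).
Under simultaneous play:
Incumbent's best replies: W→E4; X→E2; Y→E1; Z→E4.
Entrant's best replies: E1→W; E2→Y; E3→W; E4→W.
The unique mutual best reply is (E4, W), giving (12, 8).
Incumbent earns 7 sequentially versus 12 at the Nash outcome: worse off.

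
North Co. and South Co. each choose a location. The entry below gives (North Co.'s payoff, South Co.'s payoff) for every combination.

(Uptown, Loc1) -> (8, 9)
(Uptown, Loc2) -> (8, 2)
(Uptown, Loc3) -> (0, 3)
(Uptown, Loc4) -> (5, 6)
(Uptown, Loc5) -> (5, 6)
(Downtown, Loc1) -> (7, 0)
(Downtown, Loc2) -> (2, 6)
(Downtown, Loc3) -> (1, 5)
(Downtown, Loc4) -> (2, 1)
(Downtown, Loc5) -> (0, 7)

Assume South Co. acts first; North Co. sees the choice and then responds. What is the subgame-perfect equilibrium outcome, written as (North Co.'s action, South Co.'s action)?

(Uptown, Loc1)

Work backward from North Co.'s decision.
- Loc1: North Co. compares 8, 7 and picks Uptown; South Co. would get 9.
- Loc2: North Co. compares 8, 2 and picks Uptown; South Co. would get 2.
- Loc3: North Co. compares 0, 1 and picks Downtown; South Co. would get 5.
- Loc4: North Co. compares 5, 2 and picks Uptown; South Co. would get 6.
- Loc5: North Co. compares 5, 0 and picks Uptown; South Co. would get 6.
South Co.'s induced payoffs are 9, 2, 5, 6, 6, so South Co. commits to Loc1. Subgame-perfect outcome: (Uptown, Loc1) with payoffs (8, 9).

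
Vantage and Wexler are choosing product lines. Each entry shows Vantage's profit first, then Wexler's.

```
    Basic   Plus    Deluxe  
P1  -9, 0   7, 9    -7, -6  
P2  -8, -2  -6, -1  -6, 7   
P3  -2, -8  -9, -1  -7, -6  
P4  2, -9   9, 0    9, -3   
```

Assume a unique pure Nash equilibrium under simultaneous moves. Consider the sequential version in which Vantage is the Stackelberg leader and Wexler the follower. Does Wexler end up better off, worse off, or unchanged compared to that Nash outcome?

unchanged

Solve by backward induction (Vantage leads).
- P1: Wexler compares 0, 9, -6 and picks Plus; Vantage would get 7.
- P2: Wexler compares -2, -1, 7 and picks Deluxe; Vantage would get -6.
- P3: Wexler compares -8, -1, -6 and picks Plus; Vantage would get -9.
- P4: Wexler compares -9, 0, -3 and picks Plus; Vantage would get 9.
Vantage's induced payoffs are 7, -6, -9, 9, so Vantage commits to P4. Subgame-perfect outcome: (P4, Plus) with payoffs (9, 0).
Now find the simultaneous Nash equilibrium.
Vantage's best replies: Basic→P4; Plus→P4; Deluxe→P4.
Wexler's best replies: P1→Plus; P2→Deluxe; P3→Plus; P4→Plus.
Only (P4, Plus) has each player best-responding; Nash payoffs (9, 0).
Wexler earns 0 sequentially versus 0 at the Nash outcome: unchanged.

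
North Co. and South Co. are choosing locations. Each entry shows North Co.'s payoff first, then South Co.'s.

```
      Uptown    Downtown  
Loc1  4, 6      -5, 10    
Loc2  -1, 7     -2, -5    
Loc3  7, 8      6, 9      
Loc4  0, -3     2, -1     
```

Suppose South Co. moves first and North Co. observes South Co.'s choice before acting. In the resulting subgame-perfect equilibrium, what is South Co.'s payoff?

Backward induction with South Co. moving first.
- Uptown → North Co. plays Loc3 (best of 4, -1, 7, 0); South Co. gets 8.
- Downtown → North Co. plays Loc3 (best of -5, -2, 6, 2); South Co. gets 9.
South Co.'s induced payoffs are 8, 9, so South Co. commits to Downtown. Subgame-perfect outcome: (Loc3, Downtown) with payoffs (6, 9).

9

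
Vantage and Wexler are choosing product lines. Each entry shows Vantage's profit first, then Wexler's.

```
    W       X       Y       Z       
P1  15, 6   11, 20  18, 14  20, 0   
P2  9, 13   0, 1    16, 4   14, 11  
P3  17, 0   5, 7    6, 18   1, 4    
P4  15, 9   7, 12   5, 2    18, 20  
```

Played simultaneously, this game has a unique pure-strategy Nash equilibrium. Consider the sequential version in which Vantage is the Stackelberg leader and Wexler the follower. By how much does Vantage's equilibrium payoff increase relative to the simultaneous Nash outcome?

7

Solve by backward induction (Vantage leads).
- P1 → Wexler plays X (best of 6, 20, 14, 0); Vantage gets 11.
- P2 → Wexler plays W (best of 13, 1, 4, 11); Vantage gets 9.
- P3 → Wexler plays Y (best of 0, 7, 18, 4); Vantage gets 6.
- P4 → Wexler plays Z (best of 9, 12, 2, 20); Vantage gets 18.
Among 11, 9, 6, 18, the best is 18 at P4. Subgame-perfect outcome: (P4, Z) with payoffs (18, 20).
Now find the simultaneous Nash equilibrium.
Vantage's best replies: W→P3; X→P1; Y→P1; Z→P1.
Wexler's best replies: P1→X; P2→W; P3→Y; P4→Z.
The unique mutual best reply is (P1, X), giving (11, 20).
Vantage's commitment gain: 18 − 11 = 7.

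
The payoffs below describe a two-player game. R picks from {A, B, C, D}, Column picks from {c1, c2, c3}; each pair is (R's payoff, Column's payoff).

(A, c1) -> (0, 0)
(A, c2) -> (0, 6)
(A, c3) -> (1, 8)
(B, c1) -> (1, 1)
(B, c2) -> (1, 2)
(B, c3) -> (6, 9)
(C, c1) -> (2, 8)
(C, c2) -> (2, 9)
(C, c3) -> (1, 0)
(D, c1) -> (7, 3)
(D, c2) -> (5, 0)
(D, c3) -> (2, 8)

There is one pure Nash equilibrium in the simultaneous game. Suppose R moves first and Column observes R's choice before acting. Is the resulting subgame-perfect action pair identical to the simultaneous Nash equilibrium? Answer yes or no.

Solve by backward induction (R leads).
- A: Column compares 0, 6, 8 and picks c3; R would get 1.
- B: Column compares 1, 2, 9 and picks c3; R would get 6.
- C: Column compares 8, 9, 0 and picks c2; R would get 2.
- D: Column compares 3, 0, 8 and picks c3; R would get 2.
Maximizing over 1, 6, 2, 2, R chooses B. Subgame-perfect outcome: (B, c3) with payoffs (6, 9).
For the simultaneous game, intersect best replies.
R's best replies: c1→D; c2→D; c3→B.
Column's best replies: A→c3; B→c3; C→c2; D→c3.
The unique mutual best reply is (B, c3), giving (6, 9).
Sequential outcome (B, c3) coincides with the Nash profile (B, c3).

yes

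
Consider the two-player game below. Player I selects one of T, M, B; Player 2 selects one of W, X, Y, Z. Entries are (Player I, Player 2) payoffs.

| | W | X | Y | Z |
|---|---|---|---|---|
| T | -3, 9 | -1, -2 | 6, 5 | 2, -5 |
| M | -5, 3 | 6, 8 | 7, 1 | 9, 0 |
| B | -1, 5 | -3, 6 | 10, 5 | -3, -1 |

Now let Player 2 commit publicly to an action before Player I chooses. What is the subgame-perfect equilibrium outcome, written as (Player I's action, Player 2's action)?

(M, X)

Solve by backward induction (Player 2 leads).
- W: Player I compares -3, -5, -1 and picks B; Player 2 would get 5.
- X: Player I compares -1, 6, -3 and picks M; Player 2 would get 8.
- Y: Player I compares 6, 7, 10 and picks B; Player 2 would get 5.
- Z: Player I compares 2, 9, -3 and picks M; Player 2 would get 0.
Maximizing over 5, 8, 5, 0, Player 2 chooses X. Subgame-perfect outcome: (M, X) with payoffs (6, 8).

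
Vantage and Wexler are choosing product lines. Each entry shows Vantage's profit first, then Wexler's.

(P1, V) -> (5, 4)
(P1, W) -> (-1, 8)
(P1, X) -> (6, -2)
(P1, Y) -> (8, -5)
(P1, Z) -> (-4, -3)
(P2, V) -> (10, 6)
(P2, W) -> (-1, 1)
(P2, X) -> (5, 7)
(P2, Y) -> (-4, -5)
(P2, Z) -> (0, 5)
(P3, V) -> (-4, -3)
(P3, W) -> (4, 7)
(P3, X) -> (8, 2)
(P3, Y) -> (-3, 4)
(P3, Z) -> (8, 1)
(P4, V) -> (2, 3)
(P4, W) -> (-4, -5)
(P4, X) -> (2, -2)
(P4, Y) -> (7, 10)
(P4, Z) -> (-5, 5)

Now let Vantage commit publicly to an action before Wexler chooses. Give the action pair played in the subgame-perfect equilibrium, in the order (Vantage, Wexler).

Solve by backward induction (Vantage leads).
- P1: Wexler compares 4, 8, -2, -5, -3 and picks W; Vantage would get -1.
- P2: Wexler compares 6, 1, 7, -5, 5 and picks X; Vantage would get 5.
- P3: Wexler compares -3, 7, 2, 4, 1 and picks W; Vantage would get 4.
- P4: Wexler compares 3, -5, -2, 10, 5 and picks Y; Vantage would get 7.
Maximizing over -1, 5, 4, 7, Vantage chooses P4. Subgame-perfect outcome: (P4, Y) with payoffs (7, 10).

(P4, Y)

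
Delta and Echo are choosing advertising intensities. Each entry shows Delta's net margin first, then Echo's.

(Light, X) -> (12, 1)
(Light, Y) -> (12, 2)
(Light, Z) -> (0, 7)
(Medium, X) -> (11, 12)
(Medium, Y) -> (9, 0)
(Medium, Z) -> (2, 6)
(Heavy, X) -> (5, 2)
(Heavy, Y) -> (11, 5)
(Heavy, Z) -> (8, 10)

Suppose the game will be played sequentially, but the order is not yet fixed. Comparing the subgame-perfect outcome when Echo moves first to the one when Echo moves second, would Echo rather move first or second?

second

If Delta leads: Echo's best replies are Light→Z, Medium→X, Heavy→Z; Delta's induced payoffs 0, 11, 8; outcome (Medium, X), payoffs (11, 12).
If Echo leads: Delta's best replies are X→Light, Y→Light, Z→Heavy; Echo's induced payoffs 1, 2, 10; outcome (Heavy, Z), payoffs (8, 10).
Echo gets 10 moving first and 12 moving second, so Echo prefers to move second.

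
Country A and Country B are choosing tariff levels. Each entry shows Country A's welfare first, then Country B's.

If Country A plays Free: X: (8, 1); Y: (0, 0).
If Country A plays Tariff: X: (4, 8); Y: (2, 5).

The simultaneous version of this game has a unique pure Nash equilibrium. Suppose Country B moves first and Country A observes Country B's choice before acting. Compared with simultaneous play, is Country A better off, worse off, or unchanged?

worse off

Country A best-responds to each possible Country B move:
- X: BR = Free, leader payoff 1.
- Y: BR = Tariff, leader payoff 5.
Among 1, 5, the best is 5 at Y. Subgame-perfect outcome: (Tariff, Y) with payoffs (2, 5).
For the simultaneous game, intersect best replies.
Country A's best replies: X→Free; Y→Tariff.
Country B's best replies: Free→X; Tariff→X.
The unique mutual best reply is (Free, X), giving (8, 1).
Country A earns 2 sequentially versus 8 at the Nash outcome: worse off.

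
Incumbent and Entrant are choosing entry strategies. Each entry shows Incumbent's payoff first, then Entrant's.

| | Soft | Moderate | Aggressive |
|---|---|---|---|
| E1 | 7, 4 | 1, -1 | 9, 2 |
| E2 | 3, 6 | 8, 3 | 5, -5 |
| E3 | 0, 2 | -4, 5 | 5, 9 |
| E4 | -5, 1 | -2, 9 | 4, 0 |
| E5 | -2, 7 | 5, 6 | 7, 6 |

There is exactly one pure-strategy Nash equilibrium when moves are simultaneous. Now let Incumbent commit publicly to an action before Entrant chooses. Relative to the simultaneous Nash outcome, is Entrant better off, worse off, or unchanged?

Work backward from Entrant's decision.
- E1: Entrant compares 4, -1, 2 and picks Soft; Incumbent would get 7.
- E2: Entrant compares 6, 3, -5 and picks Soft; Incumbent would get 3.
- E3: Entrant compares 2, 5, 9 and picks Aggressive; Incumbent would get 5.
- E4: Entrant compares 1, 9, 0 and picks Moderate; Incumbent would get -2.
- E5: Entrant compares 7, 6, 6 and picks Soft; Incumbent would get -2.
Incumbent's induced payoffs are 7, 3, 5, -2, -2, so Incumbent commits to E1. Subgame-perfect outcome: (E1, Soft) with payoffs (7, 4).
Now find the simultaneous Nash equilibrium.
Incumbent's best replies: Soft→E1; Moderate→E2; Aggressive→E1.
Entrant's best replies: E1→Soft; E2→Soft; E3→Aggressive; E4→Moderate; E5→Soft.
Only (E1, Soft) has each player best-responding; Nash payoffs (7, 4).
Entrant earns 4 sequentially versus 4 at the Nash outcome: unchanged.

unchanged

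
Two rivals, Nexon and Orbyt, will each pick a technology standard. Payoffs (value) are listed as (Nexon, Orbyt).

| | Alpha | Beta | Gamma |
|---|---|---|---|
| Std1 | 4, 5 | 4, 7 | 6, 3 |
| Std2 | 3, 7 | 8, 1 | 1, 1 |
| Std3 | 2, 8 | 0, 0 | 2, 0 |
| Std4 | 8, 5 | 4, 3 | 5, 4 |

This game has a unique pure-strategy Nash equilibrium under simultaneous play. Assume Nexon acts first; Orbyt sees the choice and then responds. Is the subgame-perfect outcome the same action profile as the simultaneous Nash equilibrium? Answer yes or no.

yes

Work backward from Orbyt's decision.
- Std1: BR = Beta, leader payoff 4.
- Std2: BR = Alpha, leader payoff 3.
- Std3: BR = Alpha, leader payoff 2.
- Std4: BR = Alpha, leader payoff 8.
Among 4, 3, 2, 8, the best is 8 at Std4. Subgame-perfect outcome: (Std4, Alpha) with payoffs (8, 5).
Now find the simultaneous Nash equilibrium.
Nexon's best replies: Alpha→Std4; Beta→Std2; Gamma→Std1.
Orbyt's best replies: Std1→Beta; Std2→Alpha; Std3→Alpha; Std4→Alpha.
Only (Std4, Alpha) has each player best-responding; Nash payoffs (8, 5).
Sequential outcome (Std4, Alpha) coincides with the Nash profile (Std4, Alpha).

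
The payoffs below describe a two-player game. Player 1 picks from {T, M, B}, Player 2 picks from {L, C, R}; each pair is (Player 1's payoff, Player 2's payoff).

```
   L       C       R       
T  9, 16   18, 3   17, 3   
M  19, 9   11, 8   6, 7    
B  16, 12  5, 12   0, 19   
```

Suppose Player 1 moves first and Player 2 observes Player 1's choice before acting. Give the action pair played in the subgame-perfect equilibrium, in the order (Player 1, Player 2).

(M, L)

Player 2 best-responds to each possible Player 1 move:
- T: BR = L, leader payoff 9.
- M: BR = L, leader payoff 19.
- B: BR = R, leader payoff 0.
Maximizing over 9, 19, 0, Player 1 chooses M. Subgame-perfect outcome: (M, L) with payoffs (19, 9).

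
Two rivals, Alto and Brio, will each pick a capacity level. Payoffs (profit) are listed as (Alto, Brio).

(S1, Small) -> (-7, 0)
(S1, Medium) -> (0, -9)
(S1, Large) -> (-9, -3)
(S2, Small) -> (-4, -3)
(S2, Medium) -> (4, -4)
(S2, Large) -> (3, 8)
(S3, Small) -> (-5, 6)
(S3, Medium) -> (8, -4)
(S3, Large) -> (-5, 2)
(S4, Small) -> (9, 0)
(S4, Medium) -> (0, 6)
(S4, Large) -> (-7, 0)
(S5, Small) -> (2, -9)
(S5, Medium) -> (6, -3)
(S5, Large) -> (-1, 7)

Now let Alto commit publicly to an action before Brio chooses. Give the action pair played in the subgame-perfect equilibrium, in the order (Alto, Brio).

Solve by backward induction (Alto leads).
- S1: BR = Small, leader payoff -7.
- S2: BR = Large, leader payoff 3.
- S3: BR = Small, leader payoff -5.
- S4: BR = Medium, leader payoff 0.
- S5: BR = Large, leader payoff -1.
Alto's induced payoffs are -7, 3, -5, 0, -1, so Alto commits to S2. Subgame-perfect outcome: (S2, Large) with payoffs (3, 8).

(S2, Large)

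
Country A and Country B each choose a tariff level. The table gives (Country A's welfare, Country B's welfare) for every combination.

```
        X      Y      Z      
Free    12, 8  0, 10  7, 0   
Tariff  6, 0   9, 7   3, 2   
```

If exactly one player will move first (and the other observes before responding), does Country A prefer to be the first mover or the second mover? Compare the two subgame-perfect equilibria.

If Country A leads: Country B's best replies are Free→Y, Tariff→Y; Country A's induced payoffs 0, 9; outcome (Tariff, Y), payoffs (9, 7).
If Country B leads: Country A's best replies are X→Free, Y→Tariff, Z→Free; Country B's induced payoffs 8, 7, 0; outcome (Free, X), payoffs (12, 8).
Country A gets 9 moving first and 12 moving second, so Country A prefers to move second.

second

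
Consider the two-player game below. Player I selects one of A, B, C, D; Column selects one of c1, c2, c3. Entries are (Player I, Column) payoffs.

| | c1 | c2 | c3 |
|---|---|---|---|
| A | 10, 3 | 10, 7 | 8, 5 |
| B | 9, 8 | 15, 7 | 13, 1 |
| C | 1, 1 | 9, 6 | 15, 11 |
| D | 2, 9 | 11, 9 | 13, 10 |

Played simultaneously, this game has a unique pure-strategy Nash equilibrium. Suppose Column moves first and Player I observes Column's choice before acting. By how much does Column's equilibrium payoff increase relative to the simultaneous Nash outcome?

0

Backward induction with Column moving first.
- c1 → Player I plays A (best of 10, 9, 1, 2); Column gets 3.
- c2 → Player I plays B (best of 10, 15, 9, 11); Column gets 7.
- c3 → Player I plays C (best of 8, 13, 15, 13); Column gets 11.
Maximizing over 3, 7, 11, Column chooses c3. Subgame-perfect outcome: (C, c3) with payoffs (15, 11).
Now find the simultaneous Nash equilibrium.
Player I's best replies: c1→A; c2→B; c3→C.
Column's best replies: A→c2; B→c1; C→c3; D→c3.
The unique mutual best reply is (C, c3), giving (15, 11).
Column's commitment gain: 11 − 11 = 0.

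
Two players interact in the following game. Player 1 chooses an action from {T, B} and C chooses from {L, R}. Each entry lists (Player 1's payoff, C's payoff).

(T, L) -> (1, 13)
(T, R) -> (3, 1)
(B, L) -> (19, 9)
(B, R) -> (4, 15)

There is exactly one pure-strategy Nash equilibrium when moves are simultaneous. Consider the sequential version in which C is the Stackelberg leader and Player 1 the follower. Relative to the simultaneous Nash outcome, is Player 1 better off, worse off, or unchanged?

Work backward from Player 1's decision.
- L: BR = B, leader payoff 9.
- R: BR = B, leader payoff 15.
C's induced payoffs are 9, 15, so C commits to R. Subgame-perfect outcome: (B, R) with payoffs (4, 15).
For the simultaneous game, intersect best replies.
Player 1's best replies: L→B; R→B.
C's best replies: T→L; B→R.
The unique mutual best reply is (B, R), giving (4, 15).
Player 1 earns 4 sequentially versus 4 at the Nash outcome: unchanged.

unchanged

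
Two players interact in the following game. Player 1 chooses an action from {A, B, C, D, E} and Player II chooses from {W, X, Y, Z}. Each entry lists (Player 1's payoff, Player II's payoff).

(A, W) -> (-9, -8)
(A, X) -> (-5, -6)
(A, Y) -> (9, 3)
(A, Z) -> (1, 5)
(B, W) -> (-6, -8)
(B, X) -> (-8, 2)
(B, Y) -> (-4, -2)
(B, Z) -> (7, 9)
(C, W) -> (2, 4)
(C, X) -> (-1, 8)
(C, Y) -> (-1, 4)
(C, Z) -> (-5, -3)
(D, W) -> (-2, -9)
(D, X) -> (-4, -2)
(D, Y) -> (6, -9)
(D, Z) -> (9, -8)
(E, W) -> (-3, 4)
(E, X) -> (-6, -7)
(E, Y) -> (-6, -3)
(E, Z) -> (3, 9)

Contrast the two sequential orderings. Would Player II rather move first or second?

second

If Player 1 leads: Player II's best replies are A→Z, B→Z, C→X, D→X, E→Z; Player 1's induced payoffs 1, 7, -1, -4, 3; outcome (B, Z), payoffs (7, 9).
If Player II leads: Player 1's best replies are W→C, X→C, Y→A, Z→D; Player II's induced payoffs 4, 8, 3, -8; outcome (C, X), payoffs (-1, 8).
Player II gets 8 moving first and 9 moving second, so Player II prefers to move second.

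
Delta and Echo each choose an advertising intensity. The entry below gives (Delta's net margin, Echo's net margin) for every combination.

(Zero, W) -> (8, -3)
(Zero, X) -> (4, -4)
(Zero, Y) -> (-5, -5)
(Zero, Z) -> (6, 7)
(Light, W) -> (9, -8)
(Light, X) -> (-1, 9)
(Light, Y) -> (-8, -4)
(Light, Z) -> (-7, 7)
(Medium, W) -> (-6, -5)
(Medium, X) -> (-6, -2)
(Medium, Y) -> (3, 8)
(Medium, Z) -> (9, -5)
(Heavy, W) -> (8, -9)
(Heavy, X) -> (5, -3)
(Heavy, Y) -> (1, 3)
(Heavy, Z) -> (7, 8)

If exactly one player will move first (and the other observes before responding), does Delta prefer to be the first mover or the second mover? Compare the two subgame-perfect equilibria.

If Delta leads: Echo's best replies are Zero→Z, Light→X, Medium→Y, Heavy→Z; Delta's induced payoffs 6, -1, 3, 7; outcome (Heavy, Z), payoffs (7, 8).
If Echo leads: Delta's best replies are W→Light, X→Heavy, Y→Medium, Z→Medium; Echo's induced payoffs -8, -3, 8, -5; outcome (Medium, Y), payoffs (3, 8).
Delta gets 7 moving first and 3 moving second, so Delta prefers to move first.

first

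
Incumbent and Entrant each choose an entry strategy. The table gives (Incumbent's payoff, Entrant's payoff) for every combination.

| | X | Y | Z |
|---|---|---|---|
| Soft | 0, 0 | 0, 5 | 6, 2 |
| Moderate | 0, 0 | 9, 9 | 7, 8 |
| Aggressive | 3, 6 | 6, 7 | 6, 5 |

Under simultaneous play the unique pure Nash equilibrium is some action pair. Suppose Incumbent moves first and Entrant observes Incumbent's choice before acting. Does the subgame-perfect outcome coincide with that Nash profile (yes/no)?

Backward induction with Incumbent moving first.
- Soft: Entrant compares 0, 5, 2 and picks Y; Incumbent would get 0.
- Moderate: Entrant compares 0, 9, 8 and picks Y; Incumbent would get 9.
- Aggressive: Entrant compares 6, 7, 5 and picks Y; Incumbent would get 6.
Among 0, 9, 6, the best is 9 at Moderate. Subgame-perfect outcome: (Moderate, Y) with payoffs (9, 9).
For the simultaneous game, intersect best replies.
Incumbent's best replies: X→Aggressive; Y→Moderate; Z→Moderate.
Entrant's best replies: Soft→Y; Moderate→Y; Aggressive→Y.
The unique mutual best reply is (Moderate, Y), giving (9, 9).
Sequential outcome (Moderate, Y) coincides with the Nash profile (Moderate, Y).

yes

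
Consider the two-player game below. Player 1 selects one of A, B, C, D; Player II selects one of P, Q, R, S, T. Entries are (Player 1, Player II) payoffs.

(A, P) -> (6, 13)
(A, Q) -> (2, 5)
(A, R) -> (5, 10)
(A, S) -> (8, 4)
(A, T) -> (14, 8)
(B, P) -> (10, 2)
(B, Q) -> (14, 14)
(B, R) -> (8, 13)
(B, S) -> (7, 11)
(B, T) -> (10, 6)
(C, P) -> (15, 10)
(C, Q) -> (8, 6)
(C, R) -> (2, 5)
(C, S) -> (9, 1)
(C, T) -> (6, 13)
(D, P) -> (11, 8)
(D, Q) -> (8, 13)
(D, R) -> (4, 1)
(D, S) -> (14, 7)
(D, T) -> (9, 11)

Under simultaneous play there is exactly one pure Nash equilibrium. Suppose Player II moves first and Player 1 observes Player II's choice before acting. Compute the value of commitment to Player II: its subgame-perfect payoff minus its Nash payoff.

0

Player 1 best-responds to each possible Player II move:
- P: BR = C, leader payoff 10.
- Q: BR = B, leader payoff 14.
- R: BR = B, leader payoff 13.
- S: BR = D, leader payoff 7.
- T: BR = A, leader payoff 8.
Among 10, 14, 13, 7, 8, the best is 14 at Q. Subgame-perfect outcome: (B, Q) with payoffs (14, 14).
Under simultaneous play:
Player 1's best replies: P→C; Q→B; R→B; S→D; T→A.
Player II's best replies: A→P; B→Q; C→T; D→Q.
Only (B, Q) has each player best-responding; Nash payoffs (14, 14).
Player II's commitment gain: 14 − 14 = 0.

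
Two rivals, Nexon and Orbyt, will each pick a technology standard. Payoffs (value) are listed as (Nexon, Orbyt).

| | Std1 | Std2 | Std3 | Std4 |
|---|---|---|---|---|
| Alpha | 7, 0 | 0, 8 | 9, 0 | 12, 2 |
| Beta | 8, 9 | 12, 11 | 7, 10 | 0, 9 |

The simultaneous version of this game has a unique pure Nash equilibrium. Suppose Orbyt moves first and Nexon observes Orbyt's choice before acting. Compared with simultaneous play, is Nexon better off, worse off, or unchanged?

unchanged

Solve by backward induction (Orbyt leads).
- Std1: BR = Beta, leader payoff 9.
- Std2: BR = Beta, leader payoff 11.
- Std3: BR = Alpha, leader payoff 0.
- Std4: BR = Alpha, leader payoff 2.
Maximizing over 9, 11, 0, 2, Orbyt chooses Std2. Subgame-perfect outcome: (Beta, Std2) with payoffs (12, 11).
For the simultaneous game, intersect best replies.
Nexon's best replies: Std1→Beta; Std2→Beta; Std3→Alpha; Std4→Alpha.
Orbyt's best replies: Alpha→Std2; Beta→Std2.
Only (Beta, Std2) has each player best-responding; Nash payoffs (12, 11).
Nexon earns 12 sequentially versus 12 at the Nash outcome: unchanged.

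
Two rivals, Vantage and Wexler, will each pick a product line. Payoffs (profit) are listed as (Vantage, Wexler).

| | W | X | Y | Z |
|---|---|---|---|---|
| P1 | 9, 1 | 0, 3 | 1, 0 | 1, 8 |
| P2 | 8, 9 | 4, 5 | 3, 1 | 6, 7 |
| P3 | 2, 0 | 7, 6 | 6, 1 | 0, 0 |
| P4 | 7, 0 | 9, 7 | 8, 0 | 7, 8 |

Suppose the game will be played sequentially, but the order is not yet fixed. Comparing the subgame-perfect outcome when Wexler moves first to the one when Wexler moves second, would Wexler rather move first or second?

If Vantage leads: Wexler's best replies are P1→Z, P2→W, P3→X, P4→Z; Vantage's induced payoffs 1, 8, 7, 7; outcome (P2, W), payoffs (8, 9).
If Wexler leads: Vantage's best replies are W→P1, X→P4, Y→P4, Z→P4; Wexler's induced payoffs 1, 7, 0, 8; outcome (P4, Z), payoffs (7, 8).
Wexler gets 8 moving first and 9 moving second, so Wexler prefers to move second.

second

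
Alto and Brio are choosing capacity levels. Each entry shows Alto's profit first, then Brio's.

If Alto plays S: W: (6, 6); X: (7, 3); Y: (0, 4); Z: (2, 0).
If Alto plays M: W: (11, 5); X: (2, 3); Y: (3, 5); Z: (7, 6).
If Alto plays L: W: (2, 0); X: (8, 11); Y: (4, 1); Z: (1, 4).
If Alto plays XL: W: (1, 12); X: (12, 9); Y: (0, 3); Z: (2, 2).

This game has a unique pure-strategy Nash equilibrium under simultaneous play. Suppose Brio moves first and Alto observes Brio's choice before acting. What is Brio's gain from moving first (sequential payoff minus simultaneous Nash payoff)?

3

Backward induction with Brio moving first.
- W: BR = M, leader payoff 5.
- X: BR = XL, leader payoff 9.
- Y: BR = L, leader payoff 1.
- Z: BR = M, leader payoff 6.
Among 5, 9, 1, 6, the best is 9 at X. Subgame-perfect outcome: (XL, X) with payoffs (12, 9).
For the simultaneous game, intersect best replies.
Alto's best replies: W→M; X→XL; Y→L; Z→M.
Brio's best replies: S→W; M→Z; L→X; XL→W.
Only (M, Z) has each player best-responding; Nash payoffs (7, 6).
Brio's commitment gain: 9 − 6 = 3.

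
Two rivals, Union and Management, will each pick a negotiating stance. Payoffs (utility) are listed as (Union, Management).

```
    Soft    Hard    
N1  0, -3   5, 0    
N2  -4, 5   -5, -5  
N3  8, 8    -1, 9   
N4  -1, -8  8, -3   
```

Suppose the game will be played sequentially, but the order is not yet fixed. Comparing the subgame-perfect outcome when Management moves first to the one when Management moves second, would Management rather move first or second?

If Union leads: Management's best replies are N1→Hard, N2→Soft, N3→Hard, N4→Hard; Union's induced payoffs 5, -4, -1, 8; outcome (N4, Hard), payoffs (8, -3).
If Management leads: Union's best replies are Soft→N3, Hard→N4; Management's induced payoffs 8, -3; outcome (N3, Soft), payoffs (8, 8).
Management gets 8 moving first and -3 moving second, so Management prefers to move first.

first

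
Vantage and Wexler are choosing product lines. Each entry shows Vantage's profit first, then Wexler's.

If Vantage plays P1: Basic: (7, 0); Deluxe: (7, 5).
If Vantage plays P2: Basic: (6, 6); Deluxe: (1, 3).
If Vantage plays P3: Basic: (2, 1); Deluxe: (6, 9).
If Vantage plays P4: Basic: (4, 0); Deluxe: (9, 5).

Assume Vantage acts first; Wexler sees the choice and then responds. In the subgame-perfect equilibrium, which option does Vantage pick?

P4

Wexler best-responds to each possible Vantage move:
- P1: BR = Deluxe, leader payoff 7.
- P2: BR = Basic, leader payoff 6.
- P3: BR = Deluxe, leader payoff 6.
- P4: BR = Deluxe, leader payoff 9.
Among 7, 6, 6, 9, the best is 9 at P4. Subgame-perfect outcome: (P4, Deluxe) with payoffs (9, 5).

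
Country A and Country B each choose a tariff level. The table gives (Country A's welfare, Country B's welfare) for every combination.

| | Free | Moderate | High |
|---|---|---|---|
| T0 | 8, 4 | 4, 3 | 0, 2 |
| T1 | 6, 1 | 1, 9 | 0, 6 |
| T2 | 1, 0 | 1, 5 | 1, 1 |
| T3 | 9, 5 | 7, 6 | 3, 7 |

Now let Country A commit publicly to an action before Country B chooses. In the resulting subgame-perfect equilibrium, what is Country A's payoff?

8

Backward induction with Country A moving first.
- T0 → Country B plays Free (best of 4, 3, 2); Country A gets 8.
- T1 → Country B plays Moderate (best of 1, 9, 6); Country A gets 1.
- T2 → Country B plays Moderate (best of 0, 5, 1); Country A gets 1.
- T3 → Country B plays High (best of 5, 6, 7); Country A gets 3.
Country A's induced payoffs are 8, 1, 1, 3, so Country A commits to T0. Subgame-perfect outcome: (T0, Free) with payoffs (8, 4).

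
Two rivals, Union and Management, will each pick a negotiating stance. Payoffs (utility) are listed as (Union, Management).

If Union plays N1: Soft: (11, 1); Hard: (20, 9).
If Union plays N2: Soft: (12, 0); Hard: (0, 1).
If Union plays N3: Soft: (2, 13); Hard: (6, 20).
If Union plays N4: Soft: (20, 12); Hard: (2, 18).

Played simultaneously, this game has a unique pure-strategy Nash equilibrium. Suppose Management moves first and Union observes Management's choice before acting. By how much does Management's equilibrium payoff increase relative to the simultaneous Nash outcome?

Work backward from Union's decision.
- Soft: BR = N4, leader payoff 12.
- Hard: BR = N1, leader payoff 9.
Maximizing over 12, 9, Management chooses Soft. Subgame-perfect outcome: (N4, Soft) with payoffs (20, 12).
Under simultaneous play:
Union's best replies: Soft→N4; Hard→N1.
Management's best replies: N1→Hard; N2→Hard; N3→Hard; N4→Hard.
The unique mutual best reply is (N1, Hard), giving (20, 9).
Management's commitment gain: 12 − 9 = 3.

3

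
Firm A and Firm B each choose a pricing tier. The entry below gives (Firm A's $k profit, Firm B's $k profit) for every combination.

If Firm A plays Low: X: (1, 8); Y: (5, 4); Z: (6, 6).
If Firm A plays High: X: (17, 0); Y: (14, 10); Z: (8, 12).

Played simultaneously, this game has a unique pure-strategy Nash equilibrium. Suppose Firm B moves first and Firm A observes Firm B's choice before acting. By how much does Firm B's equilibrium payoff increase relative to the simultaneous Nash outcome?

0

Backward induction with Firm B moving first.
- X: BR = High, leader payoff 0.
- Y: BR = High, leader payoff 10.
- Z: BR = High, leader payoff 12.
Among 0, 10, 12, the best is 12 at Z. Subgame-perfect outcome: (High, Z) with payoffs (8, 12).
Now find the simultaneous Nash equilibrium.
Firm A's best replies: X→High; Y→High; Z→High.
Firm B's best replies: Low→X; High→Z.
The unique mutual best reply is (High, Z), giving (8, 12).
Firm B's commitment gain: 12 − 12 = 0.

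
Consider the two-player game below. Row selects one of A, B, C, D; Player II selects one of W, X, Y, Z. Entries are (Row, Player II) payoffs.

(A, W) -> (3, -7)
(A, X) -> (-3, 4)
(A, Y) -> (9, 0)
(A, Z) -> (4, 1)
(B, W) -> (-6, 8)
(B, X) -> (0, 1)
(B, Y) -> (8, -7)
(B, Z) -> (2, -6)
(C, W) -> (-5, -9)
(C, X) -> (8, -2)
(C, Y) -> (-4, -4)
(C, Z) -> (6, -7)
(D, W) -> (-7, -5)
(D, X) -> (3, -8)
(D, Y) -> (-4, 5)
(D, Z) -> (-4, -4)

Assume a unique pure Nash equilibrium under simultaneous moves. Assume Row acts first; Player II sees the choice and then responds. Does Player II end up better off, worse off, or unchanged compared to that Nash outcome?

unchanged

Solve by backward induction (Row leads).
- A → Player II plays X (best of -7, 4, 0, 1); Row gets -3.
- B → Player II plays W (best of 8, 1, -7, -6); Row gets -6.
- C → Player II plays X (best of -9, -2, -4, -7); Row gets 8.
- D → Player II plays Y (best of -5, -8, 5, -4); Row gets -4.
Among -3, -6, 8, -4, the best is 8 at C. Subgame-perfect outcome: (C, X) with payoffs (8, -2).
Under simultaneous play:
Row's best replies: W→A; X→C; Y→A; Z→C.
Player II's best replies: A→X; B→W; C→X; D→Y.
Only (C, X) has each player best-responding; Nash payoffs (8, -2).
Player II earns -2 sequentially versus -2 at the Nash outcome: unchanged.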